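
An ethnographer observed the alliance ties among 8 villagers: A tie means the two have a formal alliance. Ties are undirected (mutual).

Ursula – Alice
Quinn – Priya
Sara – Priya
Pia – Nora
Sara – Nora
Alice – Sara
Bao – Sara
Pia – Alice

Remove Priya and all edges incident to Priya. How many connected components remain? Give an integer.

Without Priya, the remaining ties split the others into: {Alice, Bao, Nora, Pia, Sara, Ursula}; {Quinn}.
That's 2 separate components.

2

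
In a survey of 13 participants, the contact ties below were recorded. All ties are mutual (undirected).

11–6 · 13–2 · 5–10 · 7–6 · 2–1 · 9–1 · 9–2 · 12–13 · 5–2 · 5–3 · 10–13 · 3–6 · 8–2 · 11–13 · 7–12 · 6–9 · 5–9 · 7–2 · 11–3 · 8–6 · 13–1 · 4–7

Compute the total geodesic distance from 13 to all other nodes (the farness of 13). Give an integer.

20

Distances from 13: 1:1, 2:1, 3:2, 4:3, 5:2, 6:2, 7:2, 8:2, 9:2, 10:1, 11:1, 12:1.
Sum = 1 + 1 + 2 + 3 + 2 + 2 + 2 + 2 + 2 + 1 + 1 + 1 = 20.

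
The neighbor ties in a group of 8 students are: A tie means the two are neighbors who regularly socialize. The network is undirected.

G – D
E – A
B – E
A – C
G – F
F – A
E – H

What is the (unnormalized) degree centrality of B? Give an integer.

1

B is directly tied to E. That is 1 neighbor, so the degree of B is 1.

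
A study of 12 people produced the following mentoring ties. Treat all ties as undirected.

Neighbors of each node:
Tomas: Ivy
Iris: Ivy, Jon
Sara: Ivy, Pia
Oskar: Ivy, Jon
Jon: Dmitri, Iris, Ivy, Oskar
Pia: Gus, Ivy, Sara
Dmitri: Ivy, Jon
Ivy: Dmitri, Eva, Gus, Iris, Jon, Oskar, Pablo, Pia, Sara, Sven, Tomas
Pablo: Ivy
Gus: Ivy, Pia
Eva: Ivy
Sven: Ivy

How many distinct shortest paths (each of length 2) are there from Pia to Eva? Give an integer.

The shortest distance is 2, and the only length-2 path is Pia–Ivy–Eva. So there is exactly 1 shortest path.

1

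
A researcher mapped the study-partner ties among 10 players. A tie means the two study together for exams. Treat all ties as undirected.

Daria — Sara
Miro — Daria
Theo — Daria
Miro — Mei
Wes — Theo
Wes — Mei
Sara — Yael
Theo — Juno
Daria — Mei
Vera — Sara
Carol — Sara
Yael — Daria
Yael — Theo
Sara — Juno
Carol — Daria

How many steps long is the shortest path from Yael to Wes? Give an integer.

One shortest route is Yael – Theo – Wes, which uses 2 edges, and Yael and Wes are not directly tied, so nothing shorter exists. So d(Yael,Wes) = 2.

2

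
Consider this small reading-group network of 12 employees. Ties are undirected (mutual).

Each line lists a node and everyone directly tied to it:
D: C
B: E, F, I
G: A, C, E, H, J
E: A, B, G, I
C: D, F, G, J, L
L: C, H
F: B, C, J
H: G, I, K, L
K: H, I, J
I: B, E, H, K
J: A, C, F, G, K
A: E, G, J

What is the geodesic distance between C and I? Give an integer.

One shortest route is C – J – K – I, which uses 3 edges, and at distance 2 from C we only reach {A, B, E, H, K}, which does not include I. So d(C,I) = 3.

3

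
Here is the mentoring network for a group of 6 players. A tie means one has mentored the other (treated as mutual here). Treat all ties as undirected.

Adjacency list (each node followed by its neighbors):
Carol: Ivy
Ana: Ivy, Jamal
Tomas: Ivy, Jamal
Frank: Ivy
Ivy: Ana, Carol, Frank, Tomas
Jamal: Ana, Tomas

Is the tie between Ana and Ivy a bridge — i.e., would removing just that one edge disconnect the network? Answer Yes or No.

Even without that edge, Ana still reaches Ivy via Ana – Jamal – Tomas – Ivy, so the network stays connected. Not a bridge.

No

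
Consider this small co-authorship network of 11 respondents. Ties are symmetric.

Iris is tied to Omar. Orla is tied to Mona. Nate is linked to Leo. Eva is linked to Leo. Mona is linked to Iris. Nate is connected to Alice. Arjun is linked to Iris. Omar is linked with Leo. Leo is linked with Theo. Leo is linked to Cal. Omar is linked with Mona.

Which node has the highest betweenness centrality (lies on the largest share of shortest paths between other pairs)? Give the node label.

Unnormalized betweenness of each node: Alice:0, Arjun:0, Cal:0, Eva:0, Iris:9, Leo:34, Mona:9, Nate:9, Omar:24, Orla:0, Theo:0.
Leo has the largest value, 34, making it the main broker — the node through which the most shortest paths run.

Leo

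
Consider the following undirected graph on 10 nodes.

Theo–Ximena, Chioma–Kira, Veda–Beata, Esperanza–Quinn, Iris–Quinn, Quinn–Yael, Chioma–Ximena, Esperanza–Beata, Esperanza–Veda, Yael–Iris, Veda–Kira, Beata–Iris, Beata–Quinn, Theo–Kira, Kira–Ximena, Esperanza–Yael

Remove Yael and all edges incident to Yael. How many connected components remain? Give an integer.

Yael's neighbors (Esperanza, Iris, and Quinn) remain reachable from one another through other ties, so the rest of the network stays in one piece.

1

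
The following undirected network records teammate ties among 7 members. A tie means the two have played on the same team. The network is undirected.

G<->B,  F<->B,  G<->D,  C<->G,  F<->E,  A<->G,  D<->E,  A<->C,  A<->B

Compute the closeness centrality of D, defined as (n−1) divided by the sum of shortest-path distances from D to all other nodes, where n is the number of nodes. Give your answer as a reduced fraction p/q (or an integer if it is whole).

3/5

Distances from D: A:2, B:2, C:2, E:1, F:2, G:1. Sum = 10.
n = 7, so closeness = 6/10 = 3/5.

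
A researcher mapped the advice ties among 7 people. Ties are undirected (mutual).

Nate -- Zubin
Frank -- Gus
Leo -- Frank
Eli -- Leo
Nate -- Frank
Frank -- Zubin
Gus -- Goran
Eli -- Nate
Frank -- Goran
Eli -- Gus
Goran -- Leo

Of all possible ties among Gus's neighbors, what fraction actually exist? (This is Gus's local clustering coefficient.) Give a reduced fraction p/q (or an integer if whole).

1/3

Gus's neighbors: Eli, Frank, and Goran (k = 3).
Possible neighbor pairs: C(3,2) = 3. Edges among them: Frank–Goran → e = 1.
Clustering(Gus) = 1/3.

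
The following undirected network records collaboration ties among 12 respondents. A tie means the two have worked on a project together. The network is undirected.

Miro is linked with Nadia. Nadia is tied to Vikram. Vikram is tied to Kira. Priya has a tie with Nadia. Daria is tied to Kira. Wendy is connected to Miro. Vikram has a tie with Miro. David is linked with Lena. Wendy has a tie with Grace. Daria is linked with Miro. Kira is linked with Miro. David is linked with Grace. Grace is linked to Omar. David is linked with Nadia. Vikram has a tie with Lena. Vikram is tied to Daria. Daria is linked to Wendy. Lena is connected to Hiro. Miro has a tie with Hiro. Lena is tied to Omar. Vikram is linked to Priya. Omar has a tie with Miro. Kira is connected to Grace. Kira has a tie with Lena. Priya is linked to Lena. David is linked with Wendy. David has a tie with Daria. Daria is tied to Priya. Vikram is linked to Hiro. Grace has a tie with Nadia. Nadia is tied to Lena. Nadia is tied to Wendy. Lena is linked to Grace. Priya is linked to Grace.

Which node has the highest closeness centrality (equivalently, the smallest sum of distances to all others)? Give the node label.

Lena

Farness (sum of distances to all others) for each node — Daria:16, David:17, Grace:15, Hiro:19, Kira:17, Lena:14, Miro:15, Nadia:15, Omar:19, Priya:17, Vikram:15, Wendy:17.
The smallest farness is 14, for Lena, so Lena has the highest closeness.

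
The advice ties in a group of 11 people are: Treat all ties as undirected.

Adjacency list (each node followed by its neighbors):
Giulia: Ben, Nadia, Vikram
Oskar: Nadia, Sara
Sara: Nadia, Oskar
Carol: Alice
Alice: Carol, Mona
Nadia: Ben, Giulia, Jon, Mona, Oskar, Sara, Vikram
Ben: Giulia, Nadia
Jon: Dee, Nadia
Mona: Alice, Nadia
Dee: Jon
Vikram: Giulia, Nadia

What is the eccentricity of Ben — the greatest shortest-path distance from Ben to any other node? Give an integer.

Distances from Ben: Alice:3, Carol:4, Dee:3, Giulia:1, Jon:2, Mona:2, Nadia:1, Oskar:2, Sara:2, Vikram:2.
The largest is 4 (to Carol), so the eccentricity of Ben is 4.

4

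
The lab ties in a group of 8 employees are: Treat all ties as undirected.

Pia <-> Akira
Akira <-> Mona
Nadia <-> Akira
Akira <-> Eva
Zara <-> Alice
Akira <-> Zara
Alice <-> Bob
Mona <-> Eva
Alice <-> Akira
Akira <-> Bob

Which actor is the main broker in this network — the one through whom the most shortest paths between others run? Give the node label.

Unnormalized betweenness of each node: Akira:35/2, Alice:1/2, Bob:0, Eva:0, Mona:0, Nadia:0, Pia:0, Zara:0.
Akira has the largest value, 35/2, making it the main broker — the node through which the most shortest paths run.

Akira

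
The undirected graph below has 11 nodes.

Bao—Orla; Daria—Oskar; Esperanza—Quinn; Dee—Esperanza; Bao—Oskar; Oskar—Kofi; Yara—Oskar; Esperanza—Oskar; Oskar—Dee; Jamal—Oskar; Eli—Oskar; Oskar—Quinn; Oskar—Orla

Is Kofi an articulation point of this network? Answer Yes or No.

No

Even without Kofi, every remaining node can still reach every other (the residual graph is connected), so Kofi is not a cut vertex.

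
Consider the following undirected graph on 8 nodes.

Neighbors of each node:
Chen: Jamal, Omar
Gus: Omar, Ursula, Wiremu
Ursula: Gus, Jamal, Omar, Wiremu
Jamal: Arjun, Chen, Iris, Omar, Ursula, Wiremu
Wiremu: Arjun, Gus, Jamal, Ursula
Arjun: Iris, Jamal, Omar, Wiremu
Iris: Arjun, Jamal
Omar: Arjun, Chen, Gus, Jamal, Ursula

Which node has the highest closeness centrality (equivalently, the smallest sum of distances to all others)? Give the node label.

Jamal

Farness (sum of distances to all others) for each node — Arjun:10, Chen:12, Gus:12, Iris:13, Jamal:8, Omar:9, Ursula:10, Wiremu:10.
The smallest farness is 8, for Jamal, so Jamal has the highest closeness.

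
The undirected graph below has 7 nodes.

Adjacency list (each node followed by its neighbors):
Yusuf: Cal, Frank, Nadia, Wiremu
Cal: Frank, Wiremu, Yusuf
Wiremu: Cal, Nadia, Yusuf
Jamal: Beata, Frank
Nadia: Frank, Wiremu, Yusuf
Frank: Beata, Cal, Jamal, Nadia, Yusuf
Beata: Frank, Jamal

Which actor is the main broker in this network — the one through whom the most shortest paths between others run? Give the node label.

Frank

Unnormalized betweenness of each node: Beata:0, Cal:1, Frank:25/3, Jamal:0, Nadia:1, Wiremu:1/3, Yusuf:4/3.
Frank has the largest value, 25/3, making it the main broker — the node through which the most shortest paths run.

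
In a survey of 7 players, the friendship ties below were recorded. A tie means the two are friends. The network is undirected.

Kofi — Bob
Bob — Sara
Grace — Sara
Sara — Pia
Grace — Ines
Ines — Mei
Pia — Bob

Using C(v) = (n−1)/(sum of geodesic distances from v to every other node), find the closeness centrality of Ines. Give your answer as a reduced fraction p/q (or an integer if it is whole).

Distances from Ines: Bob:3, Grace:1, Kofi:4, Mei:1, Pia:3, Sara:2. Sum = 14.
n = 7, so closeness = 6/14 = 3/7.

3/7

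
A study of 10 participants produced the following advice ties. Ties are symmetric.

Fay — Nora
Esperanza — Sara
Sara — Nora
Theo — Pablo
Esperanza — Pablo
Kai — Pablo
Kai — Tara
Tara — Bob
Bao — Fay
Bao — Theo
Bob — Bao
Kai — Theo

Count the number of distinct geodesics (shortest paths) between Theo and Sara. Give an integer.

1

The shortest distance is 3, and the only length-3 path is Theo–Pablo–Esperanza–Sara. So there is exactly 1 shortest path.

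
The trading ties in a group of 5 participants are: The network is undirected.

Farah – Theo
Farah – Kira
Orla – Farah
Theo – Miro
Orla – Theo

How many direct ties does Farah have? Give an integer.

Farah is directly tied to Kira, Orla, and Theo. That is 3 neighbors, so the degree of Farah is 3.

3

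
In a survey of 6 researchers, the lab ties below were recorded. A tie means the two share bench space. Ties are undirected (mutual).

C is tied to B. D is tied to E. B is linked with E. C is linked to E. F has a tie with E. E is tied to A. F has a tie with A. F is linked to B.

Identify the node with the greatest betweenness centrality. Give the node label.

E

Unnormalized betweenness of each node: A:0, B:1/2, C:0, D:0, E:6, F:1/2.
E has the largest value, 6, making it the main broker — the node through which the most shortest paths run.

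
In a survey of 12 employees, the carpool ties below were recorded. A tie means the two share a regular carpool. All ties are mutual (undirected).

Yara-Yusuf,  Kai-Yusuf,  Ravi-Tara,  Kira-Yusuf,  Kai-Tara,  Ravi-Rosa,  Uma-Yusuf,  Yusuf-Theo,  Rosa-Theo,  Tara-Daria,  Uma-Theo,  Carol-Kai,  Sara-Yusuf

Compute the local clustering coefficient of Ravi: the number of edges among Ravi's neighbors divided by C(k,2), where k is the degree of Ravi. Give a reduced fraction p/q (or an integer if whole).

0

Ravi's neighbors: Rosa and Tara (k = 2).
Possible neighbor pairs: C(2,2) = 1. Edges among them: none → e = 0.
Clustering(Ravi) = 0/1.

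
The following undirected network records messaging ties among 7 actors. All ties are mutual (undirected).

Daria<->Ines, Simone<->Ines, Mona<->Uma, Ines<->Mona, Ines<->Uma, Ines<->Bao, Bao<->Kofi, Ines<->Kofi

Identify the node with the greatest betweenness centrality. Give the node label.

Ines

Unnormalized betweenness of each node: Bao:0, Daria:0, Ines:13, Kofi:0, Mona:0, Simone:0, Uma:0.
Ines has the largest value, 13, making it the main broker — the node through which the most shortest paths run.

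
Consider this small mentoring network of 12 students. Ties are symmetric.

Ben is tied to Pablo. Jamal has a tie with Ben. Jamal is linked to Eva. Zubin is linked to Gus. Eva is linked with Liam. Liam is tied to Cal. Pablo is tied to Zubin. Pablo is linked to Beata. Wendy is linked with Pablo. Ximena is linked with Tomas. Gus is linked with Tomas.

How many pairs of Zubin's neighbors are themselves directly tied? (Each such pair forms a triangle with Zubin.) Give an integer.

Zubin's neighbors are Gus and Pablo, but none of them are tied to each other, so no triangle contains Zubin.

0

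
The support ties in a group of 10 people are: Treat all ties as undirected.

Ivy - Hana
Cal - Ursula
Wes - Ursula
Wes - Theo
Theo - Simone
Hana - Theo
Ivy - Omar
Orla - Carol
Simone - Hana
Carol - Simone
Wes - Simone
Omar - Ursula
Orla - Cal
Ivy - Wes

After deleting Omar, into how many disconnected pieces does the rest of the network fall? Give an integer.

1

Omar's neighbors (Ivy and Ursula) remain reachable from one another through other ties, so the rest of the network stays in one piece.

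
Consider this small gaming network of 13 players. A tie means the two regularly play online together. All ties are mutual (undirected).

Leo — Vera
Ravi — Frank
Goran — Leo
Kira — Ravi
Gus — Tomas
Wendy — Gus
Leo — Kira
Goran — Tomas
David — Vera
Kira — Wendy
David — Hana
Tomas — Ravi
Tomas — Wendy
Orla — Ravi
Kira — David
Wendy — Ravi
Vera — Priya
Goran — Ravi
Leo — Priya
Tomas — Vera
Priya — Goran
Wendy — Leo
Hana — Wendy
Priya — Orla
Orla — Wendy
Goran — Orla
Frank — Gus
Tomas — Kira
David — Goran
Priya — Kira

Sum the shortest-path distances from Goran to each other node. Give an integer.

Distances from Goran: David:1, Frank:2, Gus:2, Hana:2, Kira:2, Leo:1, Orla:1, Priya:1, Ravi:1, Tomas:1, Vera:2, Wendy:2.
Sum = 1 + 2 + 2 + 2 + 2 + 1 + 1 + 1 + 1 + 1 + 2 + 2 = 18.

18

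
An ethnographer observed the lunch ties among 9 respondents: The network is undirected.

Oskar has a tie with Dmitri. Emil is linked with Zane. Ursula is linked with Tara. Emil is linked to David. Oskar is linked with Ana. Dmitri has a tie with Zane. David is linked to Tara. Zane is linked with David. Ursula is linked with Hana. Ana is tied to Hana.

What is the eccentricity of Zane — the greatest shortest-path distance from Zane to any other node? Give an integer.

4

Distances from Zane: Ana:3, David:1, Dmitri:1, Emil:1, Hana:4, Oskar:2, Tara:2, Ursula:3.
The largest is 4 (to Hana), so the eccentricity of Zane is 4.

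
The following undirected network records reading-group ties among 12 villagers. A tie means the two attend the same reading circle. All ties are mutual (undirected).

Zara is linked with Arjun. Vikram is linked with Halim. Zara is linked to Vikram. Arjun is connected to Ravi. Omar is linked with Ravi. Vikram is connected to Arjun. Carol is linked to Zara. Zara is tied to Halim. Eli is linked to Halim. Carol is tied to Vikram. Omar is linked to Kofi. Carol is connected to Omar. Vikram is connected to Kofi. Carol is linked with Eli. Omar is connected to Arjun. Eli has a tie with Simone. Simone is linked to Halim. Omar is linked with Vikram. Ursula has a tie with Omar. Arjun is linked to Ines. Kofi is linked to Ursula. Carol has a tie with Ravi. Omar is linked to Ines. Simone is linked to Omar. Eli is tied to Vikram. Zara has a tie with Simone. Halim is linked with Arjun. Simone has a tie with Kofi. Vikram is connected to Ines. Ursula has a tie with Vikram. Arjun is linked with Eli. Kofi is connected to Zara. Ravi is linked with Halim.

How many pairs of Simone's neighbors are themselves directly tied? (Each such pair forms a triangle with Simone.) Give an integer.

4

Simone's neighbors: Eli, Halim, Kofi, Omar, and Zara.
Neighbor pairs that are themselves tied: Simone–Eli–Halim; Simone–Halim–Zara; Simone–Kofi–Omar; Simone–Kofi–Zara. Each forms one triangle with Simone, for 4 in total.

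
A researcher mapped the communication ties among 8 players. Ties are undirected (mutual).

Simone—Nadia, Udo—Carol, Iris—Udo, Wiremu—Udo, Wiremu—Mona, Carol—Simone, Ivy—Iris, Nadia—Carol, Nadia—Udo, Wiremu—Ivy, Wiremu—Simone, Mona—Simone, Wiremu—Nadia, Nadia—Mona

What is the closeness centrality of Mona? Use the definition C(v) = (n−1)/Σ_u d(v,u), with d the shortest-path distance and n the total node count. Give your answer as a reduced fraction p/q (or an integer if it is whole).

Distances from Mona: Carol:2, Iris:3, Ivy:2, Nadia:1, Simone:1, Udo:2, Wiremu:1. Sum = 12.
n = 8, so closeness = 7/12.

7/12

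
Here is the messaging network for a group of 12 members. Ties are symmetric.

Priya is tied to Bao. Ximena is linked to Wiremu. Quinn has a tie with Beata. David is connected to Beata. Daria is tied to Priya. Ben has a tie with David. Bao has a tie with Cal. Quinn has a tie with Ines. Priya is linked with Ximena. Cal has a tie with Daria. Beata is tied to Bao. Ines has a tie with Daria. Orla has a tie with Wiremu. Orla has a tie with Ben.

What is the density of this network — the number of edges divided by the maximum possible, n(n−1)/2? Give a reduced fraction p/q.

There are 14 edges and 12 nodes, so the maximum possible is C(12,2) = 66.
Density = 14/66 = 7/33.

7/33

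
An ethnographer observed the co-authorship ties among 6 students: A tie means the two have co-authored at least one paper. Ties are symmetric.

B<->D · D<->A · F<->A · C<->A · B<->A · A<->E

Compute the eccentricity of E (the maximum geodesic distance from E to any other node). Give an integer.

2

Distances from E: A:1, B:2, C:2, D:2, F:2.
The largest is 2 (to C, D, B, and F), so the eccentricity of E is 2.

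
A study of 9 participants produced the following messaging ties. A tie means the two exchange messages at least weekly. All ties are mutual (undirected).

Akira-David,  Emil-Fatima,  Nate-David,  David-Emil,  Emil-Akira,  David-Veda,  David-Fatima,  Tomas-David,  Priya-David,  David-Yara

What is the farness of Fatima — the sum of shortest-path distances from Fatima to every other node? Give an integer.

14

Distances from Fatima: Akira:2, David:1, Emil:1, Nate:2, Priya:2, Tomas:2, Veda:2, Yara:2.
Sum = 2 + 1 + 1 + 2 + 2 + 2 + 2 + 2 = 14.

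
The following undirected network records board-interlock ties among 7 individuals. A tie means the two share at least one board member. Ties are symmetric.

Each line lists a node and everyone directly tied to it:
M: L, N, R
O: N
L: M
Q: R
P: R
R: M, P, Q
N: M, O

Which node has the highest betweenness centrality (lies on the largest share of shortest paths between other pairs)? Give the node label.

M

Unnormalized betweenness of each node: L:0, M:11, N:5, O:0, P:0, Q:0, R:9.
M has the largest value, 11, making it the main broker — the node through which the most shortest paths run.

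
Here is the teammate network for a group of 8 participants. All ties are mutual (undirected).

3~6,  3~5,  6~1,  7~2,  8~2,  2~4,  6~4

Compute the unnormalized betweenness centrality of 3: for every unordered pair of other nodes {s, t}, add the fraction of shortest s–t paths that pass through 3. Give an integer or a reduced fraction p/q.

6

Pairs whose geodesics pass through 3 — 5–1: 1; 5–4: 1; 5–2: 1; 5–6: 1; 5–7: 1; 5–8: 1.
All other pairs contribute 0.
Summing the contributions gives betweenness(3) = 6.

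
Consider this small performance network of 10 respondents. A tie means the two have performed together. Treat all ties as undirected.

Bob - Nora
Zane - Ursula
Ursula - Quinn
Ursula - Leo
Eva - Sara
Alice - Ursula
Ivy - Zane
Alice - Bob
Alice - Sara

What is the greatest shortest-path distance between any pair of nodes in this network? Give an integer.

5

Eccentricity of each node (its greatest distance to any other): Alice:3, Bob:4, Eva:5, Ivy:5, Leo:4, Nora:5, Quinn:4, Sara:4, Ursula:3, Zane:4.
The maximum eccentricity is 5, realized for instance by the pair Ivy–Eva via Ivy – Zane – Ursula – Alice – Sara – Eva. So the diameter is 5.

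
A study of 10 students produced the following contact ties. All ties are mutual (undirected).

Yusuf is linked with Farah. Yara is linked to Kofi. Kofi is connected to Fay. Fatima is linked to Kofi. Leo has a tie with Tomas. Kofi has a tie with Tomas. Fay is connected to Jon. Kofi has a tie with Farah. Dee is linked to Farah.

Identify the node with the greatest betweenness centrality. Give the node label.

Kofi

Unnormalized betweenness of each node: Dee:0, Farah:15, Fatima:0, Fay:8, Jon:0, Kofi:31, Leo:0, Tomas:8, Yara:0, Yusuf:0.
Kofi has the largest value, 31, making it the main broker — the node through which the most shortest paths run.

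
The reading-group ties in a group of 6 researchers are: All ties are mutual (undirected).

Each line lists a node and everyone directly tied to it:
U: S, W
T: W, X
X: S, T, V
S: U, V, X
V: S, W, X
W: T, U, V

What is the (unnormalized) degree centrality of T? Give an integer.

T is directly tied to W and X. That is 2 neighbors, so the degree of T is 2.

2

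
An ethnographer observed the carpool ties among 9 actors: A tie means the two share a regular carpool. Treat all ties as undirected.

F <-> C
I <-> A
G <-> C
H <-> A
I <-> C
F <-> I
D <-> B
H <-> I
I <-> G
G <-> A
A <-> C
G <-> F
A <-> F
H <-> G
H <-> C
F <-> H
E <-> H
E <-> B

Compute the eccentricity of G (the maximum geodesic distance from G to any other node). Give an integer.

Distances from G: A:1, B:3, C:1, D:4, E:2, F:1, H:1, I:1.
The largest is 4 (to D), so the eccentricity of G is 4.

4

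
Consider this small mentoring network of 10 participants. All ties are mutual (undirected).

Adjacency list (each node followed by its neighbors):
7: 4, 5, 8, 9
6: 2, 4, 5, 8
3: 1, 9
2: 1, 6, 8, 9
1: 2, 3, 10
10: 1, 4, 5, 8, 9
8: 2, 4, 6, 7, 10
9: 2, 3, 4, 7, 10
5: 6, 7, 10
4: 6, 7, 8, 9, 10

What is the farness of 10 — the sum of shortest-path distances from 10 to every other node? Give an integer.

Distances from 10: 1:1, 2:2, 3:2, 4:1, 5:1, 6:2, 7:2, 8:1, 9:1.
Sum = 1 + 2 + 2 + 1 + 1 + 2 + 2 + 1 + 1 = 13.

13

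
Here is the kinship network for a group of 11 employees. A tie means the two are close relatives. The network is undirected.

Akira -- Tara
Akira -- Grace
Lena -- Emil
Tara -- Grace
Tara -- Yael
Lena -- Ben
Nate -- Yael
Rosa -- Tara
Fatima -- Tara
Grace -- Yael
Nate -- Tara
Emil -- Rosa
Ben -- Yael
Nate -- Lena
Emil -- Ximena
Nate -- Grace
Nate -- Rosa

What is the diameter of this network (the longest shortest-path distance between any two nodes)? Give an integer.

Eccentricity of each node (its greatest distance to any other): Akira:4, Ben:3, Emil:3, Fatima:4, Grace:4, Lena:3, Nate:3, Rosa:3, Tara:3, Ximena:4, Yael:4.
The maximum eccentricity is 4, realized for instance by the pair Fatima–Ximena via Fatima – Tara – Rosa – Emil – Ximena. So the diameter is 4.

4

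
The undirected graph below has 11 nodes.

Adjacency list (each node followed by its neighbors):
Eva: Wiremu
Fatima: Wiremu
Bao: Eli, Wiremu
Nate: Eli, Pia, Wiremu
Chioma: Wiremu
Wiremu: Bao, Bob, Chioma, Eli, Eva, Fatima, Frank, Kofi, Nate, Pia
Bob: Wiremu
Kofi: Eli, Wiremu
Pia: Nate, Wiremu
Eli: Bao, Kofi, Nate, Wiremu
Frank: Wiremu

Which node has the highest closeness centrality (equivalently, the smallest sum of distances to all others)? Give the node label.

Farness (sum of distances to all others) for each node — Bao:18, Bob:19, Chioma:19, Eli:16, Eva:19, Fatima:19, Frank:19, Kofi:18, Nate:17, Pia:18, Wiremu:10.
The smallest farness is 10, for Wiremu, so Wiremu has the highest closeness.

Wiremu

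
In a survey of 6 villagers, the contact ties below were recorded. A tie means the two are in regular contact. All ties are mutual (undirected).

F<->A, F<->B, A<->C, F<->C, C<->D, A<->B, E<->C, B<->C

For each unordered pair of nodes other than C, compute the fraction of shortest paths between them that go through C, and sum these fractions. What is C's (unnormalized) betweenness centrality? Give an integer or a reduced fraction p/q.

7

Pairs whose geodesics pass through C — F–E: 1; F–D: 1; B–E: 1; B–D: 1; A–E: 1; A–D: 1; E–D: 1.
All other pairs contribute 0.
Summing the contributions gives betweenness(C) = 7.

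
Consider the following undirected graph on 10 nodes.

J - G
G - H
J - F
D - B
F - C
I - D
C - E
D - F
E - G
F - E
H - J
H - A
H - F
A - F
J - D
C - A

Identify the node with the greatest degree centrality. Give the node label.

F

Degrees — A:3, B:1, C:3, D:4, E:3, F:6, G:3, H:4, I:1, J:4.
The maximum is 6, attained only by F.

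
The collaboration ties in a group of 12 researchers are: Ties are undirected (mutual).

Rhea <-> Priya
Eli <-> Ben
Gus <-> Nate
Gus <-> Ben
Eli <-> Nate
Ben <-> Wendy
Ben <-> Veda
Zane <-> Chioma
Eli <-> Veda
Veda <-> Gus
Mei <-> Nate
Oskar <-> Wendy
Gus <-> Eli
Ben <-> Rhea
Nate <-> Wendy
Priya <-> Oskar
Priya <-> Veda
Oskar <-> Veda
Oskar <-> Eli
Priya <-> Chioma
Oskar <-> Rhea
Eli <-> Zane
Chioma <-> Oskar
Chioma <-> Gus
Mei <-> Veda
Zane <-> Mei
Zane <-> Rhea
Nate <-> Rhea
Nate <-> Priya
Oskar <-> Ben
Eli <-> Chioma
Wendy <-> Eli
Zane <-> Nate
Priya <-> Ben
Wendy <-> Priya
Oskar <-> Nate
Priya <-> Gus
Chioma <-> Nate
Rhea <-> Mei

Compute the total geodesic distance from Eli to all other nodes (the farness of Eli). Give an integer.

14

Distances from Eli: Ben:1, Chioma:1, Gus:1, Mei:2, Nate:1, Oskar:1, Priya:2, Rhea:2, Veda:1, Wendy:1, Zane:1.
Sum = 1 + 1 + 1 + 2 + 1 + 1 + 2 + 2 + 1 + 1 + 1 = 14.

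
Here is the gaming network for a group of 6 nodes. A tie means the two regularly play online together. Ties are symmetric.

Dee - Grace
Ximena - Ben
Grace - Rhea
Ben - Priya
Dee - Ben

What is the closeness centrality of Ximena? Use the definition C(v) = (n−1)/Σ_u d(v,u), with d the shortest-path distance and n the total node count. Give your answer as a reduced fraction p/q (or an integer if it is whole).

Distances from Ximena: Ben:1, Dee:2, Grace:3, Priya:2, Rhea:4. Sum = 12.
n = 6, so closeness = 5/12.

5/12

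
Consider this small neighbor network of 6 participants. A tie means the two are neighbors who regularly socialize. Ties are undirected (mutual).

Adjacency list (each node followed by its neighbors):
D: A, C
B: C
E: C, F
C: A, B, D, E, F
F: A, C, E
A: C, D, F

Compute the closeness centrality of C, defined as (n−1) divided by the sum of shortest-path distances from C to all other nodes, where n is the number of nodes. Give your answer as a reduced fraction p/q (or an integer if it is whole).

1

Distances from C: A:1, B:1, D:1, E:1, F:1. Sum = 5.
n = 6, so closeness = 5/5 = 1.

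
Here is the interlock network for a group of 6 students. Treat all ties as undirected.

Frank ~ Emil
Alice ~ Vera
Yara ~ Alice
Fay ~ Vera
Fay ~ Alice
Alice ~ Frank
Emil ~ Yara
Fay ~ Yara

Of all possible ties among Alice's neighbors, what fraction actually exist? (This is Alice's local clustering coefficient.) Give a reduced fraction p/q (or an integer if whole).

Alice's neighbors: Fay, Frank, Vera, and Yara (k = 4).
Possible neighbor pairs: C(4,2) = 6. Edges among them: Fay–Vera, Fay–Yara → e = 2.
Clustering(Alice) = 2/6 = 1/3.

1/3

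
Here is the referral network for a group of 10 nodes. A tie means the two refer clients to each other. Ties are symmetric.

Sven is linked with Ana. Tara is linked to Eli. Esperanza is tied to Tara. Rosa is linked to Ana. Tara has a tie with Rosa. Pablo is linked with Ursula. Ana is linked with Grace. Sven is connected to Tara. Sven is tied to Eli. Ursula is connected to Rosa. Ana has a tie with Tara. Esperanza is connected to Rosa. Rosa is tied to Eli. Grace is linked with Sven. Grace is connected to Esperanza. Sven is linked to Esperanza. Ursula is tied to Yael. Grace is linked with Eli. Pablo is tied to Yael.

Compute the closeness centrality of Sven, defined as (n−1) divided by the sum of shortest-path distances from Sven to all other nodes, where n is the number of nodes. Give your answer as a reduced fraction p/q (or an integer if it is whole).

Distances from Sven: Ana:1, Eli:1, Esperanza:1, Grace:1, Pablo:4, Rosa:2, Tara:1, Ursula:3, Yael:4. Sum = 18.
n = 10, so closeness = 9/18 = 1/2.

1/2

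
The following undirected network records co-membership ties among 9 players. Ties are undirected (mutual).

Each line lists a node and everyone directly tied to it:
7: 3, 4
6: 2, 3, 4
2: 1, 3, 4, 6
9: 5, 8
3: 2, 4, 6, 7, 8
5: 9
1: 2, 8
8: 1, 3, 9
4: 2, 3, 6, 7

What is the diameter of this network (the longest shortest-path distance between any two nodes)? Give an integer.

4

Eccentricity of each node (its greatest distance to any other): 1:3, 2:4, 3:3, 4:4, 5:4, 6:4, 7:4, 8:2, 9:3.
The maximum eccentricity is 4, realized for instance by the pair 5–4 via 5 – 9 – 8 – 3 – 4. So the diameter is 4.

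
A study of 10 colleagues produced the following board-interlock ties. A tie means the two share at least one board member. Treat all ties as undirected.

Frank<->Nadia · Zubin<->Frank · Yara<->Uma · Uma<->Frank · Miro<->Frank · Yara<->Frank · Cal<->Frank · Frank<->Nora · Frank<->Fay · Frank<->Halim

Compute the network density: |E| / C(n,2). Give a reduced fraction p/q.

2/9

There are 10 edges and 10 nodes, so the maximum possible is C(10,2) = 45.
Density = 10/45 = 2/9.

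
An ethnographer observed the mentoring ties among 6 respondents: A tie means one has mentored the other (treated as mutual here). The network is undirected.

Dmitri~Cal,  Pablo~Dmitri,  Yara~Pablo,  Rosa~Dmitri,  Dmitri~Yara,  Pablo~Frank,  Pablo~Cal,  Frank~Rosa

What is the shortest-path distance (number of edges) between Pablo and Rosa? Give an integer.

2

One shortest route is Pablo – Frank – Rosa, which uses 2 edges, and Pablo and Rosa are not directly tied, so nothing shorter exists. So d(Pablo,Rosa) = 2.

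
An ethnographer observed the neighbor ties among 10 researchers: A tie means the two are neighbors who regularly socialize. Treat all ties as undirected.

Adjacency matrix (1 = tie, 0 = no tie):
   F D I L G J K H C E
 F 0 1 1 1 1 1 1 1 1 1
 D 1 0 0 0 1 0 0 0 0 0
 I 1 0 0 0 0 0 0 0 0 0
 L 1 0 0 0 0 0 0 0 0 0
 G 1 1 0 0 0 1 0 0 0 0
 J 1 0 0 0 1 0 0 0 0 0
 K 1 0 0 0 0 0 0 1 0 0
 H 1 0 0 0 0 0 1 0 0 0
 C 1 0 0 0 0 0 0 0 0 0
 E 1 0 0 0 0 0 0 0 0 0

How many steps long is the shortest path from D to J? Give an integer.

One shortest route is D – F – J, which uses 2 edges, and D and J are not directly tied, so nothing shorter exists. So d(D,J) = 2.

2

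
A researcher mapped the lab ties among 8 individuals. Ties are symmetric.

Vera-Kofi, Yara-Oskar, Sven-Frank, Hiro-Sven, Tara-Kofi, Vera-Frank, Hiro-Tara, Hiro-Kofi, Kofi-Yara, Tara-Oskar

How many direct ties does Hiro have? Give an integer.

3

Hiro is directly tied to Kofi, Sven, and Tara. That is 3 neighbors, so the degree of Hiro is 3.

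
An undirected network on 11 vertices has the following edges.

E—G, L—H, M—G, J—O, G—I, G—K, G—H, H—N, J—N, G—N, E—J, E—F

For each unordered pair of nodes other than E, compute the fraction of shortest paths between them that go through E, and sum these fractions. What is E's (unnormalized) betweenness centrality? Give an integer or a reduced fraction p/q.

13

Pairs whose geodesics pass through E — O–G: 1/2; O–K: 1/2; O–M: 1/2; O–F: 1; O–I: 1/2; G–J: 1/2; G–F: 1; K–J: 1/2; K–F: 1; M–J: 1/2; M–F: 1; L–F: 1; H–F: 1; J–F: 1 … (+3 more pairs).
All other pairs contribute 0.
Summing the contributions gives betweenness(E) = 13.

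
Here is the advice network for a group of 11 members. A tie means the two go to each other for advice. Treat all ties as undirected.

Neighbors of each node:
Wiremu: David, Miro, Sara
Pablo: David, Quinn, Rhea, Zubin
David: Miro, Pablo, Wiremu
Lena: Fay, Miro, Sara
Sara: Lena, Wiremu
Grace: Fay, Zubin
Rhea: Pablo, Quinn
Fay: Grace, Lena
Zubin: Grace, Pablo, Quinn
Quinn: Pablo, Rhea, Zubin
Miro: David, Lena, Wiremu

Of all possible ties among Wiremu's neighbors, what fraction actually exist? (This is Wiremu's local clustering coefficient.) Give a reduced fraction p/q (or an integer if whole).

Wiremu's neighbors: David, Miro, and Sara (k = 3).
Possible neighbor pairs: C(3,2) = 3. Edges among them: David–Miro → e = 1.
Clustering(Wiremu) = 1/3.

1/3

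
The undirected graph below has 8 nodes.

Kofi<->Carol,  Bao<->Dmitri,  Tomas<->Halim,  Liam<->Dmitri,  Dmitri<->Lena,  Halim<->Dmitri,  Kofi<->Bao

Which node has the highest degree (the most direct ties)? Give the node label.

Degrees — Bao:2, Carol:1, Dmitri:4, Halim:2, Kofi:2, Lena:1, Liam:1, Tomas:1.
The maximum is 4, attained only by Dmitri.

Dmitri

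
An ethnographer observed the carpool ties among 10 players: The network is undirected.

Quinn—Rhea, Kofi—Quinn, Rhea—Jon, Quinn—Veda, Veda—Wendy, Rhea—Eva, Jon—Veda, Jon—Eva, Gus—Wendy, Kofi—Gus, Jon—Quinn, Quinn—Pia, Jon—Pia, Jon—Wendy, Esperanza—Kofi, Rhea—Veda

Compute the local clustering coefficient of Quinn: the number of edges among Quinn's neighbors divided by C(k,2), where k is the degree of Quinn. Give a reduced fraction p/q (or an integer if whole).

2/5

Quinn's neighbors: Jon, Kofi, Pia, Rhea, and Veda (k = 5).
Possible neighbor pairs: C(5,2) = 10. Edges among them: Jon–Pia, Jon–Rhea, Jon–Veda, Rhea–Veda → e = 4.
Clustering(Quinn) = 4/10 = 2/5.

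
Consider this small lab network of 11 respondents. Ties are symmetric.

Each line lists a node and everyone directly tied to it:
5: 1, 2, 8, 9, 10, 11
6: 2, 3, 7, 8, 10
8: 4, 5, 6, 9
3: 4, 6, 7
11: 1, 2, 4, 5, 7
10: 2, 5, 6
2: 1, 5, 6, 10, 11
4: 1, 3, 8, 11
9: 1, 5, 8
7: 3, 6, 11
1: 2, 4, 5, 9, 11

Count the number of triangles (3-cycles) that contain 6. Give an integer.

6's neighbors: 2, 3, 7, 8, and 10.
Neighbor pairs that are themselves tied: 6–2–10; 6–3–7. Each forms one triangle with 6, for 2 in total.

2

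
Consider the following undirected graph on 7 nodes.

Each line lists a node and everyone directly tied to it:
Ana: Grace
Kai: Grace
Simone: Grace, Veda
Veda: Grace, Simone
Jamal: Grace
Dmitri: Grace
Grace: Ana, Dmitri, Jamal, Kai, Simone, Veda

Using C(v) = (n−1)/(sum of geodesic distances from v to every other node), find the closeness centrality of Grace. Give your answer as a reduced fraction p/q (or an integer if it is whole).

1

Distances from Grace: Ana:1, Dmitri:1, Jamal:1, Kai:1, Simone:1, Veda:1. Sum = 6.
n = 7, so closeness = 6/6 = 1.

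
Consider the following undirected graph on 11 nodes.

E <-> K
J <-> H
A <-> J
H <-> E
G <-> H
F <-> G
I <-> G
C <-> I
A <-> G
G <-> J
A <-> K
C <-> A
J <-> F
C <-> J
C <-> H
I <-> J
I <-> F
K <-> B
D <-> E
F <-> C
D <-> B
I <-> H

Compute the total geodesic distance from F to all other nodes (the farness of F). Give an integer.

Distances from F: A:2, B:4, C:1, D:4, E:3, G:1, H:2, I:1, J:1, K:3.
Sum = 2 + 4 + 1 + 4 + 3 + 1 + 2 + 1 + 1 + 3 = 22.

22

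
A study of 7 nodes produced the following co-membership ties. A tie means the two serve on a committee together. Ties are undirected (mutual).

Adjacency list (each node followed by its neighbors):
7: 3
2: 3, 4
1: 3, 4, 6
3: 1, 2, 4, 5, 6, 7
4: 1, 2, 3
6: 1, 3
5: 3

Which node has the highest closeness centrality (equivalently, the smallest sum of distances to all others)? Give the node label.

Farness (sum of distances to all others) for each node — 1:9, 2:10, 3:6, 4:9, 5:11, 6:10, 7:11.
The smallest farness is 6, for 3, so 3 has the highest closeness.

3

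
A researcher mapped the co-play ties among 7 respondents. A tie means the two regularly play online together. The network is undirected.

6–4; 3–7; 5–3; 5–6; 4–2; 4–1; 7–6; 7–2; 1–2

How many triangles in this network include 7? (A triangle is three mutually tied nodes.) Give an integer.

0

7's neighbors are 2, 3, and 6, but none of them are tied to each other, so no triangle contains 7.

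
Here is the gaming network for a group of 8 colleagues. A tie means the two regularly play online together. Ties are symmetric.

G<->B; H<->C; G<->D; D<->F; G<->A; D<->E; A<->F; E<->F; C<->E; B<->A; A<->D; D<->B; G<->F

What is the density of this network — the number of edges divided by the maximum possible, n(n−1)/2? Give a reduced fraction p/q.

13/28

There are 13 edges and 8 nodes, so the maximum possible is C(8,2) = 28.
Density = 13/28.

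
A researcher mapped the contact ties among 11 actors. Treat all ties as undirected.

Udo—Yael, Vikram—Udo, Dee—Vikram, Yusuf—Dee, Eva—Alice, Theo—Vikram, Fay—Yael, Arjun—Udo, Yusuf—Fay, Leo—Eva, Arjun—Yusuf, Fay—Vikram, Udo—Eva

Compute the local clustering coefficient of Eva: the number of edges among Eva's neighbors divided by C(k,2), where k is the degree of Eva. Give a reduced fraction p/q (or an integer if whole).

0

Eva's neighbors: Alice, Leo, and Udo (k = 3).
Possible neighbor pairs: C(3,2) = 3. Edges among them: none → e = 0.
Clustering(Eva) = 0/3 = 0.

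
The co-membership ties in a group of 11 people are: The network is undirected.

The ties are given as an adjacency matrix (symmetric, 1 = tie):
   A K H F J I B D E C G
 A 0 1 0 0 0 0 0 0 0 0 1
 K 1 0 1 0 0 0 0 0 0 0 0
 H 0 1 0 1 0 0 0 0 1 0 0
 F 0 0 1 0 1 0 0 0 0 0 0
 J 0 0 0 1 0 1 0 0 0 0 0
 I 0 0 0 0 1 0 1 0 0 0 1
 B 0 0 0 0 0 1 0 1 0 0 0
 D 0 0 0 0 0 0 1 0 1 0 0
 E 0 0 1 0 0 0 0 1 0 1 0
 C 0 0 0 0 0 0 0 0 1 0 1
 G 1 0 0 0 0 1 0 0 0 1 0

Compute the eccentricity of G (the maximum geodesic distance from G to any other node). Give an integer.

Distances from G: A:1, B:2, C:1, D:3, E:2, F:3, H:3, I:1, J:2, K:2.
The largest is 3 (to H, D, and F), so the eccentricity of G is 3.

3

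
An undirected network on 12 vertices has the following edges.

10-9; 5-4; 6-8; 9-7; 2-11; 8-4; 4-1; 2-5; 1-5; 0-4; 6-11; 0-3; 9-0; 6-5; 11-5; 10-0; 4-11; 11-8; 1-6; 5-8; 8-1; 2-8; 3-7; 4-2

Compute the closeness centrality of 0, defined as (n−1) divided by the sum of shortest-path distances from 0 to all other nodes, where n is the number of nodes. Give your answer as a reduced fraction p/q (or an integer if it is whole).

Distances from 0: 1:2, 2:2, 3:1, 4:1, 5:2, 6:3, 7:2, 8:2, 9:1, 10:1, 11:2. Sum = 19.
n = 12, so closeness = 11/19.

11/19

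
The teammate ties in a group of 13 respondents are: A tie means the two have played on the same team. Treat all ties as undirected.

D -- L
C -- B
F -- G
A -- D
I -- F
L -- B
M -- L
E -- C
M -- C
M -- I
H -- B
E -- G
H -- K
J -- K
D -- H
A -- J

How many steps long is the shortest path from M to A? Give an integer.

One shortest route is M – L – D – A, which uses 3 edges, and at distance 2 from M we only reach {B, D, E, F}, which does not include A. So d(M,A) = 3.

3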